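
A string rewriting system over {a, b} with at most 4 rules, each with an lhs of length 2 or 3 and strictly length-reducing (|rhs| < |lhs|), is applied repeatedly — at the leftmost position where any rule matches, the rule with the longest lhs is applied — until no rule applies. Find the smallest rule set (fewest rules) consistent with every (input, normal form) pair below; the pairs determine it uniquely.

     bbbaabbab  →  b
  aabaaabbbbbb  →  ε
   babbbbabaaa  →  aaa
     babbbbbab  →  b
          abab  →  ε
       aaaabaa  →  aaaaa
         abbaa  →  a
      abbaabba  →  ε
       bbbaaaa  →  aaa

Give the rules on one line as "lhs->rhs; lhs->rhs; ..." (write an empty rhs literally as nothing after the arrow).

ab->; ba->; bb->

  | bbbaabbab => baabbab => abbab => bab => b
  | aabaaabbbbbb => aaaabbbbbb => aaabbbbb => aabbbb => abbb => bb => ε
  | babbbbabaaa => bbbbabaaa => bbabaaa => abaaa => aaa
  | babbbbbab => bbbbbab => bbbab => bab => b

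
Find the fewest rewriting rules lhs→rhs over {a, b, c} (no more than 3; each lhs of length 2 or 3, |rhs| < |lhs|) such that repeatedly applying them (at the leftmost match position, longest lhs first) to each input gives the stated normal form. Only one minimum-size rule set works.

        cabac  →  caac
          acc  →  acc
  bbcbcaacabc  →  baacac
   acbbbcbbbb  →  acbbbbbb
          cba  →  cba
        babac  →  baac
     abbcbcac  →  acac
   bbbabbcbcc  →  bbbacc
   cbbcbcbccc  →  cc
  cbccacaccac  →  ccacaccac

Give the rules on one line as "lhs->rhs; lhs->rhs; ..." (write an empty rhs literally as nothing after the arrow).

ab->a; bc->

  | cabac => caac
  | acc
  | bbcbcaacabc => bbcaacabc => baacabc => baacac
  | acbbbcbbbb => acbbbbbb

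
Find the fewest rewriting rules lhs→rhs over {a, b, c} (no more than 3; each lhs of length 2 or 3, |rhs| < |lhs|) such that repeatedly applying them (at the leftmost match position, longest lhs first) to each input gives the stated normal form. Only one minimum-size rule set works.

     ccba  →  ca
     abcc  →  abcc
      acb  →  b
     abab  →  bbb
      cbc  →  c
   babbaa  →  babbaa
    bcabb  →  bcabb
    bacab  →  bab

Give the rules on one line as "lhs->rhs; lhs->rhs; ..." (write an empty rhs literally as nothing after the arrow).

  | ccba => ca
  | abcc
  | acb => b
  | abab => bbb

aba->bb; ac->; cb->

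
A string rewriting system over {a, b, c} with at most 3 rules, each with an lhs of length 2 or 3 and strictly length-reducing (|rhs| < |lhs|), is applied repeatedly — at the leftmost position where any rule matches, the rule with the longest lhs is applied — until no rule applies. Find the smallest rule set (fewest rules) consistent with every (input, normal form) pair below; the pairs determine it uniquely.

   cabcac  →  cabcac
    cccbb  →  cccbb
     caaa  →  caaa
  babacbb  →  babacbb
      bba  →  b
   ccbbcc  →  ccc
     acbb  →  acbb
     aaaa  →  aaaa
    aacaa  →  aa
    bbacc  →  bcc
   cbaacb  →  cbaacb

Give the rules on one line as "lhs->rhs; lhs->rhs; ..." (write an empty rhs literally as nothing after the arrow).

  | cabcac
  | cccbb
  | caaa
  | babacbb

aca->; bba->b; bbc->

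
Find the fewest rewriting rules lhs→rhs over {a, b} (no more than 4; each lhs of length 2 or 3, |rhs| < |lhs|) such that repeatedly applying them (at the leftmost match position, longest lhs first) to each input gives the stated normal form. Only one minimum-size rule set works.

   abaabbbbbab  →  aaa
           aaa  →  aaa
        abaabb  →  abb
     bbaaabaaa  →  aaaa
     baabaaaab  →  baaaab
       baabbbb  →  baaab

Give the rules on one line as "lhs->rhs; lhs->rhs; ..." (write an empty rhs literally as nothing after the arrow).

  | abaabbbbbab => abbbbbab => aabbab => aabbb => aaa
  | aaa
  | abaabb => abb
  | bbaaabaaa => bbaabaaa => bbabaaa => bbbaaa => aaaa

aba->; bba->bb; bbb->a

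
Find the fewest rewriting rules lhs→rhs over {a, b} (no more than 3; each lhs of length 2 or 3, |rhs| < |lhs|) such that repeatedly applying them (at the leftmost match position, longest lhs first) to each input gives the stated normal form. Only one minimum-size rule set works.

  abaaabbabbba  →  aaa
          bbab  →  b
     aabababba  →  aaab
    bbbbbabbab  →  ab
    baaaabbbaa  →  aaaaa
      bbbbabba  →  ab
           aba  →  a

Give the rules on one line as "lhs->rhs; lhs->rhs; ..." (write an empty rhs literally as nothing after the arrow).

  | abaaabbabbba => aaabbabbba => aaabbabba => aaabbaba => aaabbaa => aaaba => aaa
  | bbab => bba => b
  | aabababba => aabaabba => aaabba => aaab
  | bbbbbabbab => babbabbab => bababbab => baabbab => abbab => abba => ab

ba->; bab->ba; bbb->ba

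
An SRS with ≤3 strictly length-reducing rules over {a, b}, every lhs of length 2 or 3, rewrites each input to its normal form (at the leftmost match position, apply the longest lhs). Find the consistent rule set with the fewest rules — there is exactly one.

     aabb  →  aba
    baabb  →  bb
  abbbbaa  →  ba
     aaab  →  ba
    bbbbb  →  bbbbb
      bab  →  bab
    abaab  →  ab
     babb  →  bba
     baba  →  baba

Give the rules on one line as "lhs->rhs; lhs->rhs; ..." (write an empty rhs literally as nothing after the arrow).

aaa->ab; abb->ba; baa->

  | aabb => aba
  | baabb => bb
  | abbbbaa => babbaa => bbaaa => ba
  | aaab => abb => ba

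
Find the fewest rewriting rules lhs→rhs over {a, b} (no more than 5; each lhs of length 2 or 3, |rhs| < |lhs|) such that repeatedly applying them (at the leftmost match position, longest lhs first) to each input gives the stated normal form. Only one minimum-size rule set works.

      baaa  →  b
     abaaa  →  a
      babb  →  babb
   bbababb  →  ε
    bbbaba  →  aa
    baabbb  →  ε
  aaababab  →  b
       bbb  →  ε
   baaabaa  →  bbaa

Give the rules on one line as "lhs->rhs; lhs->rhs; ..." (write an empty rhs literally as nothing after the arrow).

  | baaa => b
  | abaaa => aaaa => a
  | babb
  | bbababb => bbaabb => bbb => ε

aaa->; aab->; aba->aa; bbb->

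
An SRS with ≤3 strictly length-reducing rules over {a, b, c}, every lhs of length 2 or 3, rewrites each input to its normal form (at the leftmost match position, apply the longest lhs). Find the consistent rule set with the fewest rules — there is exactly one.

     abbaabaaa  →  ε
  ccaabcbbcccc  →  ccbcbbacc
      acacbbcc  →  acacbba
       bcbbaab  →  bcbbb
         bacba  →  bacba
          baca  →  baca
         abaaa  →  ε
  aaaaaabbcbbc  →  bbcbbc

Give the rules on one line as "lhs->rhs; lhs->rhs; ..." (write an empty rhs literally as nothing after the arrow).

aa->; ab->a; bcc->ba

  | abbaabaaa => abaabaaa => aaabaaa => abaaa => aaaa => aa => ε
  | ccaabcbbcccc => ccbcbbcccc => ccbcbbacc
  | acacbbcc => acacbba
  | bcbbaab => bcbbb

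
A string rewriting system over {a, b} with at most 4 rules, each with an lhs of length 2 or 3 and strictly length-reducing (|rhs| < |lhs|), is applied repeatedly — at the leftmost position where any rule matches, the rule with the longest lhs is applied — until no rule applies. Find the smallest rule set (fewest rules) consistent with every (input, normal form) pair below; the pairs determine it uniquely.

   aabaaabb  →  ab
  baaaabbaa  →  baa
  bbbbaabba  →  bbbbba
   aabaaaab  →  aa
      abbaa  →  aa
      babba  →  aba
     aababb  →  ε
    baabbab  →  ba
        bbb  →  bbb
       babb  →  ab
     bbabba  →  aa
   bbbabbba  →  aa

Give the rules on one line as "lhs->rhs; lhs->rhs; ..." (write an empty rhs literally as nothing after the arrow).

  | aabaaabb => aaabb => ab
  | baaaabbaa => baabaa => baa
  | bbbbaabba => bbbbba
  | aabaaaab => aaaab => aa

aab->; abb->; bab->a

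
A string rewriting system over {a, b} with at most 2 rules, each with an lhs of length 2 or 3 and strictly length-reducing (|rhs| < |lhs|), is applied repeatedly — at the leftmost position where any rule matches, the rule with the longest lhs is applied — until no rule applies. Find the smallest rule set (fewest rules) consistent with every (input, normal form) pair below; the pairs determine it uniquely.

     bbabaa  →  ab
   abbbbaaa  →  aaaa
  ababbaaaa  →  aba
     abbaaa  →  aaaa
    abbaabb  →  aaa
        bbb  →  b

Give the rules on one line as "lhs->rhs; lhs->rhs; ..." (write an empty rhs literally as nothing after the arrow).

baa->b; bb->

  | bbabaa => abaa => ab
  | abbbbaaa => abbaaa => aaaa
  | ababbaaaa => abaaaaa => abaaa => aba
  | abbaaa => aaaa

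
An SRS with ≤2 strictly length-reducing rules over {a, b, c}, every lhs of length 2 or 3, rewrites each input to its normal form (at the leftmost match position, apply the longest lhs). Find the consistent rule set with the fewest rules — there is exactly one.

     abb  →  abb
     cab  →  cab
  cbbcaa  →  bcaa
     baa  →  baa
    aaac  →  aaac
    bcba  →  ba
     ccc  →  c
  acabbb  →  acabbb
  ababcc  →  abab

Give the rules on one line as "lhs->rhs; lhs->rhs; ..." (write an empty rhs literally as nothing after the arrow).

  | abb
  | cab
  | cbbcaa => bcaa
  | baa

cb->; cc->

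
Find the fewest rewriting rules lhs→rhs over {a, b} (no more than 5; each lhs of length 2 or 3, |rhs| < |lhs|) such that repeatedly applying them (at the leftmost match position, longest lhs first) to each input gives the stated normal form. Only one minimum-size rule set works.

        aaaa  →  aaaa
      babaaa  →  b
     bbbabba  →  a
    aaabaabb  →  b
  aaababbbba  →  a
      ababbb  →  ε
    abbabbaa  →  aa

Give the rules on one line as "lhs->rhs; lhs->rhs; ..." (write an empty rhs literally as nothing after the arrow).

  | aaaa
  | babaaa => abaaa => abaa => aba => ab => b
  | bbbabba => babba => abba => bba => a
  | aaabaabb => aaababb => aaabbb => aabbb => abbb => bbb => b

ab->b; aba->ab; ba->a; bb->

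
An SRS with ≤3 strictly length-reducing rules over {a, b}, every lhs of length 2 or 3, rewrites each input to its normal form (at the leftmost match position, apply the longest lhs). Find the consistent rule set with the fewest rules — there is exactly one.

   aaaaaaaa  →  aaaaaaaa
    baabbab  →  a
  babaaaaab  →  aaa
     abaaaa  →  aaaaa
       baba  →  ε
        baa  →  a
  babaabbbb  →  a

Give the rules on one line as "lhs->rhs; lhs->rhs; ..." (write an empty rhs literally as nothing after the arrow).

  | aaaaaaaa
  | baabbab => abbab => abab => aab => a
  | babaaaaab => baaaaab => aaaab => aaa
  | abaaaa => aaaaa

aab->a; ab->a; ba->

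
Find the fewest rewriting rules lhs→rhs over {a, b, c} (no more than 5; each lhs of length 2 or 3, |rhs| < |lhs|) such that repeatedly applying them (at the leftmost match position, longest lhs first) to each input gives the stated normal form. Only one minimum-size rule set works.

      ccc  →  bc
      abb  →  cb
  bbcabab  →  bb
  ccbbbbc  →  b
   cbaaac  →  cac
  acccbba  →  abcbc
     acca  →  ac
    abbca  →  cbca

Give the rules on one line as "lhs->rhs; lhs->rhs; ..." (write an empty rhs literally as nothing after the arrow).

abb->cb; ba->c; bbc->cc; cc->b

  | ccc => bc
  | abb => cb
  | bbcabab => ccabab => babab => cbab => ccb => bb
  | ccbbbbc => bbbbbc => bbbcc => bccc => bbc => cc => b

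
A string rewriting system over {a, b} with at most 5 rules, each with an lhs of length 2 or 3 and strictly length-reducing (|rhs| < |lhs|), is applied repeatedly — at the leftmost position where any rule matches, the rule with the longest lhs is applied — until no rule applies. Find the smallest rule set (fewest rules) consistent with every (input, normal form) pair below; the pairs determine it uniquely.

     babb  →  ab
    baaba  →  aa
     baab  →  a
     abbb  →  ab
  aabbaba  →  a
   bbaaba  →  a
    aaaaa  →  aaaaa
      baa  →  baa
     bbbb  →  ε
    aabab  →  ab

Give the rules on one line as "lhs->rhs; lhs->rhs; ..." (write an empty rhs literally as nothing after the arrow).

  | babb => ab
  | baaba => baba => aa
  | baab => bab => a
  | abbb => ab

aab->ab; aba->a; bab->a; bb->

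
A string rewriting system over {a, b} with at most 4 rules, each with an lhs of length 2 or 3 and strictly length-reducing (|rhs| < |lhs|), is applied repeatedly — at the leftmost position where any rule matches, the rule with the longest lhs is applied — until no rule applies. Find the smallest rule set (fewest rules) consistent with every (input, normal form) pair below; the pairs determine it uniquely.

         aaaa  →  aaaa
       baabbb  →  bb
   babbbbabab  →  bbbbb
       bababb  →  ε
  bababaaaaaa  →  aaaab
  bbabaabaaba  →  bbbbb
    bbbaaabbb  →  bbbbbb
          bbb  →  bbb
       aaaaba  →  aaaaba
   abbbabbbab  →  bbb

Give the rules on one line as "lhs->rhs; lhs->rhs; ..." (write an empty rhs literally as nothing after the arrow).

  | aaaa
  | baabbb => abbbb => bb
  | babbbbabab => bbbabab => bbbbab => bbbbb
  | bababb => abb => ε

abb->; baa->ab; bab->; bba->bb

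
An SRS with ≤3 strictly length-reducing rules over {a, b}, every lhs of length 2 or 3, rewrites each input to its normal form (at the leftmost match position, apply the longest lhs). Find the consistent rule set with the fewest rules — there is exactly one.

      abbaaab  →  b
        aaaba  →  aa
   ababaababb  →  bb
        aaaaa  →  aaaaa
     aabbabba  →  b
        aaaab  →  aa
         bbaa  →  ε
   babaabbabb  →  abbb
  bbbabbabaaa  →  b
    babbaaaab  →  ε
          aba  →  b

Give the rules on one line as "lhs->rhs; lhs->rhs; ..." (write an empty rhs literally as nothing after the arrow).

aab->; aba->b; ba->

  | abbaaab => abaab => bab => b
  | aaaba => aa
  | ababaababb => bbaababb => bababb => babb => bb
  | aaaaa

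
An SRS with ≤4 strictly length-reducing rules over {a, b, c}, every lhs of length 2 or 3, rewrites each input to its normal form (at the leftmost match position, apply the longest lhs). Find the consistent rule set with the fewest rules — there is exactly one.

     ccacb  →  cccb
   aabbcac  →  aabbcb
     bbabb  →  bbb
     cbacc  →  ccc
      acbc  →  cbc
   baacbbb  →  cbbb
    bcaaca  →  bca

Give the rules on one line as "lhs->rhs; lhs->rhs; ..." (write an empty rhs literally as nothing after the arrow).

  | ccacb => cccb
  | aabbcac => aabbcb
  | bbabb => bbb
  | cbacc => ccc

ac->b; acb->cb; ba->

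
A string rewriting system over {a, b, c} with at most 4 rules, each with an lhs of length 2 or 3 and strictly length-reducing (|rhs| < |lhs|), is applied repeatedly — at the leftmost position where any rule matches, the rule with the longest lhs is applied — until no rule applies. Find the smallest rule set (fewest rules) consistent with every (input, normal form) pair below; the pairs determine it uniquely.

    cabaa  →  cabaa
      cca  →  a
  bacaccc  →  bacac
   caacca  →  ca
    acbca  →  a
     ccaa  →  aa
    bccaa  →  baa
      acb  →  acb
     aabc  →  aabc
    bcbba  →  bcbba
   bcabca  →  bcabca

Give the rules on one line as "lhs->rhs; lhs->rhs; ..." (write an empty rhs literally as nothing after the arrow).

aaa->a; cbc->a; cc->

  | cabaa
  | cca => a
  | bacaccc => bacac
  | caacca => caaa => ca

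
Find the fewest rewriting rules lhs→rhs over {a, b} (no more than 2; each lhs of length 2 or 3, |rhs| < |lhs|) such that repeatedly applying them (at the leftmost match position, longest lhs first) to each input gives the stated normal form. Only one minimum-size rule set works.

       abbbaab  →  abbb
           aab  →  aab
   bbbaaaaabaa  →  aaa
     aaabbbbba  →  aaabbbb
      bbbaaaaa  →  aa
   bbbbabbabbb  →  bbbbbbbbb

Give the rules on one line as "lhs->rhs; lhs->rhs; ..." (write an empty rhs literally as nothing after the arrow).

ba->; bab->bb

  | abbbaab => abbab => abbb
  | aab
  | bbbaaaaabaa => bbaaaabaa => baaabaa => aabaa => aaa
  | aaabbbbba => aaabbbb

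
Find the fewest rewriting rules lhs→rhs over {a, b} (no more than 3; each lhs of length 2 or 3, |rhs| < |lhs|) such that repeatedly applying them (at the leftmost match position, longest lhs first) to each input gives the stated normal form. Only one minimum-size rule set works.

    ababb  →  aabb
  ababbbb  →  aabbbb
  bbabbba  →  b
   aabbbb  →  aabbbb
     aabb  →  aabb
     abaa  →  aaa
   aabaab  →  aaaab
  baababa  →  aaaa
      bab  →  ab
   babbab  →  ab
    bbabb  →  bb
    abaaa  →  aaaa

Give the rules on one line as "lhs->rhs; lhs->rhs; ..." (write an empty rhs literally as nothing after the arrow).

  | ababb => aabb
  | ababbbb => aabbbb
  | bbabbba => bbba => b
  | aabbbb

ba->a; bba->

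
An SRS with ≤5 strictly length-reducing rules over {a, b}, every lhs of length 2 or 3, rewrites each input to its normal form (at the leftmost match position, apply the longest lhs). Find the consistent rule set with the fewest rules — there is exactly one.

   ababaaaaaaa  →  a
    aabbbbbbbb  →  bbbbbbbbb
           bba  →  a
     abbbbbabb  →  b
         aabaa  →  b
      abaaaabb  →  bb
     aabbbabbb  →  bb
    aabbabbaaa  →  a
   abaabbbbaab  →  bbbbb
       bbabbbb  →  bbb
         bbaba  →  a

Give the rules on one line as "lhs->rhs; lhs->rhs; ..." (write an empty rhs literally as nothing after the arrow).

  | ababaaaaaaa => abaaaaaaa => aaaaaaa => baaaaa => aaa => ba => a
  | aabbbbbbbb => bbbbbbbbb
  | bba => ba => a
  | abbbbbabb => bbbbabb => bbbabb => bbabb => babb => abb => b

aa->b; ab->; ba->a; baa->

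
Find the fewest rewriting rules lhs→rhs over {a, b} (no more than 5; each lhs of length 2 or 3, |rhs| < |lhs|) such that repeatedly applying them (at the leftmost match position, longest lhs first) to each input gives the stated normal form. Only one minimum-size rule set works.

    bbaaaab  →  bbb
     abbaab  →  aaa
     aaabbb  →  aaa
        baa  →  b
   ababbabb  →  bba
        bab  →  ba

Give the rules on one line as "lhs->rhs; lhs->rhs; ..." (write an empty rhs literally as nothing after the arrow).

ab->a; aba->; abb->a; baa->b

  | bbaaaab => bbaab => bbb
  | abbaab => aaab => aaa
  | aaabbb => aaab => aaa
  | baa => b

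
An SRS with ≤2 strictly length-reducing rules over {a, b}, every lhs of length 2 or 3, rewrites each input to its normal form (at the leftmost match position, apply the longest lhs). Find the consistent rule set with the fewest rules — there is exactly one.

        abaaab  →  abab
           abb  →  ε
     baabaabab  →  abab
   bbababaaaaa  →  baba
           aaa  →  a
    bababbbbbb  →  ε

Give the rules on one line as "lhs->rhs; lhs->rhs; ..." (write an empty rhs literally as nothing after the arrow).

aa->; bb->a

  | abaaab => abab
  | abb => aa => ε
  | baabaabab => bbaabab => aaabab => abab
  | bbababaaaaa => aababaaaaa => babaaaaa => babaaa => baba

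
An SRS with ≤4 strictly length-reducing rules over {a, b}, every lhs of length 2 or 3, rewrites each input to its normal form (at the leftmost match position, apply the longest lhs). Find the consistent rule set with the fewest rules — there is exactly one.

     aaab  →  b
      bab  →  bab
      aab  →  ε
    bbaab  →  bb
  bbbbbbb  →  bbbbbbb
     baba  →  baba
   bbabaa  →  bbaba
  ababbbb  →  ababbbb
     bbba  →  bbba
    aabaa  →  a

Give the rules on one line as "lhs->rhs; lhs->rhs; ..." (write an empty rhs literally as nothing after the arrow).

aa->a; aaa->; aab->

  | aaab => b
  | bab
  | aab => ε
  | bbaab => bb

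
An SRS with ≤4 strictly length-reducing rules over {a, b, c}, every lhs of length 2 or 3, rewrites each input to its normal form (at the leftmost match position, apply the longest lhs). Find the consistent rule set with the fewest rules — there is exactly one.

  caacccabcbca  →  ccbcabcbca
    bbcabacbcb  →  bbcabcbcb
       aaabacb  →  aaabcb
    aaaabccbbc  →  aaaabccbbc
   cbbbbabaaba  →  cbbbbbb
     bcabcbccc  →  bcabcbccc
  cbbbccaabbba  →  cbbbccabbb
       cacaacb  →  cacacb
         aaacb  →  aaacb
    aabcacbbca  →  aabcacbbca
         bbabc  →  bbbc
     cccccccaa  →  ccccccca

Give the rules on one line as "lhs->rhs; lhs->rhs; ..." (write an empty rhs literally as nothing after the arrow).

  | caacccabcbca => cacccabcbca => ccbcabcbca
  | bbcabacbcb => bbcabcbcb
  | aaabacb => aaabcb
  | aaaabccbbc

acc->cb; ba->b; caa->ca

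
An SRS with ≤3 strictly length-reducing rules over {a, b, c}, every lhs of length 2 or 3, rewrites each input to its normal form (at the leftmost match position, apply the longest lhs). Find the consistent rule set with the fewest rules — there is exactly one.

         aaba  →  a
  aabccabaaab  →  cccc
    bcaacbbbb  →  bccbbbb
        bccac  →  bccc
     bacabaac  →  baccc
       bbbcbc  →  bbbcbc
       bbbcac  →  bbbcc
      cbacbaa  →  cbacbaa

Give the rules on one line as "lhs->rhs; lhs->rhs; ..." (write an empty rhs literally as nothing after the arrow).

aab->; ca->c; cab->cc

  | aaba => a
  | aabccabaaab => ccabaaab => cccaaab => cccaab => cccab => cccc
  | bcaacbbbb => bcacbbbb => bccbbbb
  | bccac => bccc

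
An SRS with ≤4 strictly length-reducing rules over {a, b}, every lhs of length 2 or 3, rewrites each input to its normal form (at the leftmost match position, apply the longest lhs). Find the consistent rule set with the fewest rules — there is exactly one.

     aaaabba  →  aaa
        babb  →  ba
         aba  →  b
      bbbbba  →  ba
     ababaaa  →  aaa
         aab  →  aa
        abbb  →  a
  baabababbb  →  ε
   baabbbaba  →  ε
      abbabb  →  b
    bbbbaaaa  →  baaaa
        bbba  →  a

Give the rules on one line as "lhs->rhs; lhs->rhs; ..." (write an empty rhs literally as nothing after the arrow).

ab->a; aba->bb; bb->b; bbb->

  | aaaabba => aaaaba => aaabb => aaab => aaa
  | babb => bab => ba
  | aba => bb => b
  | bbbbba => bba => ba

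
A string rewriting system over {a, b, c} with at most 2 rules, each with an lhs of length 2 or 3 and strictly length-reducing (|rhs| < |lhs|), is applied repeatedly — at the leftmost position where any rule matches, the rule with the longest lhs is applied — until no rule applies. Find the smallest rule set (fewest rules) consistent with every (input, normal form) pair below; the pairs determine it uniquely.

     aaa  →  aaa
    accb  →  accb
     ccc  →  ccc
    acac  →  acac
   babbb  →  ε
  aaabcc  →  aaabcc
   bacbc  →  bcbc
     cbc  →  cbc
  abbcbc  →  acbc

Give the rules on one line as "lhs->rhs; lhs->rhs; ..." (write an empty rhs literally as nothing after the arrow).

  | aaa
  | accb
  | ccc
  | acac

ba->b; bb->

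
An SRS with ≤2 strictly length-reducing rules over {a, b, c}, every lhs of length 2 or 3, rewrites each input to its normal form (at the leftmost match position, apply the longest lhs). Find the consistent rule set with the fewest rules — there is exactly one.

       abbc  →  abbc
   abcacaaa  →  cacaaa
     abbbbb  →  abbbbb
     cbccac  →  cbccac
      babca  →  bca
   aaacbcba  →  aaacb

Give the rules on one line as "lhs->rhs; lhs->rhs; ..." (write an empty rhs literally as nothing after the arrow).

abc->c; cba->

  | abbc
  | abcacaaa => cacaaa
  | abbbbb
  | cbccac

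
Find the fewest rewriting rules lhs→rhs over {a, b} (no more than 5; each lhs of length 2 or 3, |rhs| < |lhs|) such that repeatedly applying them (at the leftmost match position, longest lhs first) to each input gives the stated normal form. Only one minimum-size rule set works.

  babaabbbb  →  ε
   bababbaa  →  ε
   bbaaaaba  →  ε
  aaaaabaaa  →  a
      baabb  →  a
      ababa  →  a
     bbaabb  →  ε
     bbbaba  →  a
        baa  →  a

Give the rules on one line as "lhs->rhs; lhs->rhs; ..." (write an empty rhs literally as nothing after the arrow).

aa->; ba->; bb->; bbb->ab

  | babaabbbb => baabbbb => abbbb => aabb => bb => ε
  | bababbaa => babbaa => bbaa => aa => ε
  | bbaaaaba => aaaaba => aaba => ba => ε
  | aaaaabaaa => aaabaaa => abaaa => aaa => a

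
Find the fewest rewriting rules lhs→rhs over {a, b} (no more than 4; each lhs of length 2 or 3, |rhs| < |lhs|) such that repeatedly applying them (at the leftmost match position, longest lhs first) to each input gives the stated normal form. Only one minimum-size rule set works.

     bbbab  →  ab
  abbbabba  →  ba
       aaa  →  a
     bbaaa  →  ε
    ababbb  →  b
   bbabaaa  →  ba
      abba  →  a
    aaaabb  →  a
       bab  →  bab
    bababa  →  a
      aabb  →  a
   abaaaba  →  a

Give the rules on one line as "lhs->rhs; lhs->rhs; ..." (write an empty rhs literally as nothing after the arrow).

aa->; aba->bb; bb->a

  | bbbab => abab => bbb => ab
  | abbbabba => aababba => babba => baaa => ba
  | aaa => a
  | bbaaa => aaaa => aa => ε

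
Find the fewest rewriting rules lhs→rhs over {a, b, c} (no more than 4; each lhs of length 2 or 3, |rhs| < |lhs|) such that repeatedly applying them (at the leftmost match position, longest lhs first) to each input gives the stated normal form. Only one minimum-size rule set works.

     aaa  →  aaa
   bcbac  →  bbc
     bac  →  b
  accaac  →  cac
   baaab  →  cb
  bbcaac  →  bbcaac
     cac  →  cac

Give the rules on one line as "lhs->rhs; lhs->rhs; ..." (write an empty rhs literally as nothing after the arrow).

ab->b; ba->c; cc->b

  | aaa
  | bcbac => bccc => bbc
  | bac => cc => b
  | accaac => abaac => baac => cac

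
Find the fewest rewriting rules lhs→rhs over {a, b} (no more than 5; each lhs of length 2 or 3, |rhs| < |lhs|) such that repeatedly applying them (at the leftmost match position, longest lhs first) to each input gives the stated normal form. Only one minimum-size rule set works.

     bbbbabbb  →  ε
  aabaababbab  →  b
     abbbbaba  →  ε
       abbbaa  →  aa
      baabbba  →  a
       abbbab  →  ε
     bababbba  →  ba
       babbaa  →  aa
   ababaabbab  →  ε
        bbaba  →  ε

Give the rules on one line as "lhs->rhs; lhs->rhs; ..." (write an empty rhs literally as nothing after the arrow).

ab->; aba->; bb->; bbb->

  | bbbbabbb => babbb => bbb => ε
  | aabaababbab => aababbab => abbab => bab => b
  | abbbbaba => bbbaba => aba => ε
  | abbbaa => bbaa => aa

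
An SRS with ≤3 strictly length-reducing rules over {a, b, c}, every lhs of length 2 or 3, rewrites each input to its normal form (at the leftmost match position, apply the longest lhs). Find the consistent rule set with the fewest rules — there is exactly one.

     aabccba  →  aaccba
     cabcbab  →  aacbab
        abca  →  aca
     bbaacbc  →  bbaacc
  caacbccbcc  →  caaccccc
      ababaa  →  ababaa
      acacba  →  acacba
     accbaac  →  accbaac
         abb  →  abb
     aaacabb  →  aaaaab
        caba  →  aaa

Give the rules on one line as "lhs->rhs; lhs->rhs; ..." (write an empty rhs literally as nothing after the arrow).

bc->c; cab->aa

  | aabccba => aaccba
  | cabcbab => aacbab
  | abca => aca
  | bbaacbc => bbaacc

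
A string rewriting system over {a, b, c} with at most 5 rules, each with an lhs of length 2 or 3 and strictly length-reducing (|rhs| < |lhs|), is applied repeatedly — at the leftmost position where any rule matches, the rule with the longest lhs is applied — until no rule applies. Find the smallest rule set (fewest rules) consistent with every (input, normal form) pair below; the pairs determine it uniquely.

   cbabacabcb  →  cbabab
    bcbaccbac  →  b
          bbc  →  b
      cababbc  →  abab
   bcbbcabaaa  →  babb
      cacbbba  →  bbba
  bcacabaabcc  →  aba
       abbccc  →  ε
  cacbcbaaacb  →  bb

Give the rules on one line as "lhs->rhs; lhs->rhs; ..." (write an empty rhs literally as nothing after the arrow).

aaa->b; ac->; bc->; ca->a

  | cbabacabcb => cbababcb => cbabab
  | bcbaccbac => baccbac => bcbac => bac => b
  | bbc => b
  | cababbc => ababbc => abab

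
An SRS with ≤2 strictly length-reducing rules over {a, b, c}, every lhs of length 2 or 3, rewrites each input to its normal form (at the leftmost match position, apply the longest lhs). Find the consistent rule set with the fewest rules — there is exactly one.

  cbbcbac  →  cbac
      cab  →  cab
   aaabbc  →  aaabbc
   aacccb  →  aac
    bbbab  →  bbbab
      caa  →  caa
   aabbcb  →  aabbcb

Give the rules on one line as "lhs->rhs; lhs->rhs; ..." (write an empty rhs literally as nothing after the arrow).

cbb->; ccb->

  | cbbcbac => cbac
  | cab
  | aaabbc
  | aacccb => aac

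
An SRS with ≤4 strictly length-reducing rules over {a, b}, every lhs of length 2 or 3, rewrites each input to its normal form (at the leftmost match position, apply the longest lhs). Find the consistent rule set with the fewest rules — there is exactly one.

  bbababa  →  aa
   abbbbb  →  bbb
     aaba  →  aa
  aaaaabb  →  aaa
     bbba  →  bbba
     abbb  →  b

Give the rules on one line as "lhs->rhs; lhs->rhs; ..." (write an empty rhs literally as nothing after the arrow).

aab->a; abb->; bab->ab

  | bbababa => bababa => ababa => aaba => aa
  | abbbbb => bbb
  | aaba => aa
  | aaaaabb => aaaab => aaa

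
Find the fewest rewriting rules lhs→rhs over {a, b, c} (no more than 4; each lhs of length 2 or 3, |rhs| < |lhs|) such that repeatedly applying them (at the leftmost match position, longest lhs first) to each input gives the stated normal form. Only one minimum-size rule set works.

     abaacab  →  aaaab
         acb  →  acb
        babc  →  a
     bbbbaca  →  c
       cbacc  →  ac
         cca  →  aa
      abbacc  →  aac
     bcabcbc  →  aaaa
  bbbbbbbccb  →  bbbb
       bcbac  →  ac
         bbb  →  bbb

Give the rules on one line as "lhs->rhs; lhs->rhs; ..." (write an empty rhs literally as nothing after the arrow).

  | abaacab => aaccab => aaaab
  | acb
  | babc => bc => a
  | bbbbaca => bbbca => bbaa => bac => c

ba->; baa->ac; bc->a; cc->a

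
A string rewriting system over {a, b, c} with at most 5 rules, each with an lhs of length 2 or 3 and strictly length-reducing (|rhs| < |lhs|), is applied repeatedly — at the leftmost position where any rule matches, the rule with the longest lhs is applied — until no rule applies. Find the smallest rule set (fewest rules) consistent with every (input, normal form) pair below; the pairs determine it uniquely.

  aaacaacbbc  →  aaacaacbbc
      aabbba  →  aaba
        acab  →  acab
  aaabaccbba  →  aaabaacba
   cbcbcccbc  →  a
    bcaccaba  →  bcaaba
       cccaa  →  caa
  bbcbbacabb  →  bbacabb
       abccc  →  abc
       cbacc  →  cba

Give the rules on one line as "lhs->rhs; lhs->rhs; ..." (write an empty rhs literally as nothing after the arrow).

bbb->b; bcb->; cc->; ccb->ac

  | aaacaacbbc
  | aabbba => aaba
  | acab
  | aaabaccbba => aaabaacba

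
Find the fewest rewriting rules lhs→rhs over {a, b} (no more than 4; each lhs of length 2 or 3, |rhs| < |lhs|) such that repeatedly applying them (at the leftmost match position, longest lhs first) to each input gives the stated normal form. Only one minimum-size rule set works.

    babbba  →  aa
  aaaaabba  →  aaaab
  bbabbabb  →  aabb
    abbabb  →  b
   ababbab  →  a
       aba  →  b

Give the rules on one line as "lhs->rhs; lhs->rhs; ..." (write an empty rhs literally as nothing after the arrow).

  | babbba => babba => baba => baa => aa
  | aaaaabba => aaaaaba => aaaab
  | bbabbabb => bbababb => bbaabb => baabb => aabb
  | abbabb => abbab => abba => aba => b

aba->b; ba->a; bab->ba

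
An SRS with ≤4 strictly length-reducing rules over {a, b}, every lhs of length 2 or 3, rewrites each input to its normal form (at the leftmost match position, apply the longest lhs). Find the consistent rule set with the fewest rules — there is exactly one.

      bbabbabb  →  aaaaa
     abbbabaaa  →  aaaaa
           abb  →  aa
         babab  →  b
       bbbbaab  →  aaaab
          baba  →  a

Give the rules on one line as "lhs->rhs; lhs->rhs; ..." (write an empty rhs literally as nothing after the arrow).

ba->a; bab->b; bb->a

  | bbabbabb => aabbabb => aaaabb => aaaaa
  | abbbabaaa => aababaaa => aabaaa => aaaaa
  | abb => aa
  | babab => bab => b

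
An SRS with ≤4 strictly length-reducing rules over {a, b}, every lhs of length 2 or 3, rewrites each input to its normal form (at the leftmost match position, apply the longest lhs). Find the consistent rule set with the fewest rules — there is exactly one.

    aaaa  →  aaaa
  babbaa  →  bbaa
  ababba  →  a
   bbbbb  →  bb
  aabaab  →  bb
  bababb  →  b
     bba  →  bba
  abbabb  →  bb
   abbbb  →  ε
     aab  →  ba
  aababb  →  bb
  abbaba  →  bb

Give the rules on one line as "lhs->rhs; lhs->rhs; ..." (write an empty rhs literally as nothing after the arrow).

  | aaaa
  | babbaa => bbaa
  | ababba => bbba => a
  | bbbbb => bb

aab->ba; ab->; aba->b; bbb->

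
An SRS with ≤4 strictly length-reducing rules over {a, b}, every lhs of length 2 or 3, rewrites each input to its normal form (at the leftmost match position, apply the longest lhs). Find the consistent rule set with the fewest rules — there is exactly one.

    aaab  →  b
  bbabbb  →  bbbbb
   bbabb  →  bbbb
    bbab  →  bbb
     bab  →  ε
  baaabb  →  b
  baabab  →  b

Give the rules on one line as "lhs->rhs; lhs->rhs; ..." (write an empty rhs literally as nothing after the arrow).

ab->b; bab->; bba->bb

  | aaab => aab => ab => b
  | bbabbb => bbbbb
  | bbabb => bbbb
  | bbab => bbb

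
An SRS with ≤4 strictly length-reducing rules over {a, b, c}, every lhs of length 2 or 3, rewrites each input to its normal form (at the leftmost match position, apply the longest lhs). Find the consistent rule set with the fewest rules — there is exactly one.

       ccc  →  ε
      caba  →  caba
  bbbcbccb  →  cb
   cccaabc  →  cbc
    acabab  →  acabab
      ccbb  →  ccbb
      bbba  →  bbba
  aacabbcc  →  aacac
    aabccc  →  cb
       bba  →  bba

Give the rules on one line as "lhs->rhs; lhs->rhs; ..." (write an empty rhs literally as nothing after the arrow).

aab->cb; bbc->; ccc->

  | ccc => ε
  | caba
  | bbbcbccb => bbccb => cb
  | cccaabc => aabc => cbc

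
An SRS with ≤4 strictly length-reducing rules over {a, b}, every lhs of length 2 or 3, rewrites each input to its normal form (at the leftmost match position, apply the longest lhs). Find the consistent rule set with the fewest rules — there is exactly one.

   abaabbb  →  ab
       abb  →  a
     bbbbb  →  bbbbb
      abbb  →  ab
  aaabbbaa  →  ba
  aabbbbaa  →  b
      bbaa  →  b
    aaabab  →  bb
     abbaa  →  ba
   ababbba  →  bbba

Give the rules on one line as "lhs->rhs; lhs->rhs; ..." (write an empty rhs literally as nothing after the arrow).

aa->b; aba->; abb->a; baa->aa

  | abaabbb => abbb => ab
  | abb => a
  | bbbbb
  | abbb => ab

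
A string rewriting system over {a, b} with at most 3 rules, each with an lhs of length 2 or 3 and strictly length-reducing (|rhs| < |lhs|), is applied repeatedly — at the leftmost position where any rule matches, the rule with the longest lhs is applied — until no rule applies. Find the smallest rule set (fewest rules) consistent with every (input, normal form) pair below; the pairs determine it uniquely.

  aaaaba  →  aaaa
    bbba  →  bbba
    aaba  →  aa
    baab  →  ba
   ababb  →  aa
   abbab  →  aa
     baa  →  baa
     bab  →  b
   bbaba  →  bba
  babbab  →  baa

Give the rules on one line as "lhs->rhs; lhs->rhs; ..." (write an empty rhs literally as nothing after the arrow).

  | aaaaba => aaaa
  | bbba
  | aaba => aa
  | baab => ba

ab->; abb->aa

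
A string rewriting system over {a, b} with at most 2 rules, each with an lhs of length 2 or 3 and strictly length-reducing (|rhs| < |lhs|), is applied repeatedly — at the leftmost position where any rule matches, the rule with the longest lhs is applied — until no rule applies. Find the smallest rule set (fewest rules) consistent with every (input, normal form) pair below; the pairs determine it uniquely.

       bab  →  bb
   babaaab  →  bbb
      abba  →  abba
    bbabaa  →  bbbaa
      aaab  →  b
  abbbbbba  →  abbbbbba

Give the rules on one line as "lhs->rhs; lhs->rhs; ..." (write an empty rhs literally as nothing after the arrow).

aaa->; bab->bb

  | bab => bb
  | babaaab => bbaaab => bbb
  | abba
  | bbabaa => bbbaa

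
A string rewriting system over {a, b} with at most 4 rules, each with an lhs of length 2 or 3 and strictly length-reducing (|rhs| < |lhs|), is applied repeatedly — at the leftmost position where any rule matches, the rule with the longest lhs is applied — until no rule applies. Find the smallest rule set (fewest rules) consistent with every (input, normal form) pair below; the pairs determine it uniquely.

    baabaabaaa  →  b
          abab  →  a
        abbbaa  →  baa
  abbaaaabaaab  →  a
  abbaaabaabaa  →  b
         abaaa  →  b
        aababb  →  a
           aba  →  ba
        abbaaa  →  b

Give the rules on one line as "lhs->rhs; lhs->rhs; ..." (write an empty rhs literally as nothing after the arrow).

aaa->; ab->a; aba->ba; bab->a

  | baabaabaaa => babaabaaa => aaabaaa => baaa => b
  | abab => bab => a
  | abbbaa => abbaa => abaa => baa
  | abbaaaabaaab => abaaaabaaab => baaaabaaab => babaaab => aaaab => ab => a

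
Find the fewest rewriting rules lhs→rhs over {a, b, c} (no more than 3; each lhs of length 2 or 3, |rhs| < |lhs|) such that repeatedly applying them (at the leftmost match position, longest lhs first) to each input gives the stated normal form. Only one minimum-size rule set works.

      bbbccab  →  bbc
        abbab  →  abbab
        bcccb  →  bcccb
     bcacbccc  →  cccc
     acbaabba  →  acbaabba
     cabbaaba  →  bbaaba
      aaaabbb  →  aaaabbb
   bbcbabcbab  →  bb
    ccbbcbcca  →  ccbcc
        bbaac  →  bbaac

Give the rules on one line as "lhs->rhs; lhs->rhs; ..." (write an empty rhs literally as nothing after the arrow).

bcb->c; ca->

  | bbbccab => bbbcb => bbc
  | abbab
  | bcccb
  | bcacbccc => bcbccc => cccc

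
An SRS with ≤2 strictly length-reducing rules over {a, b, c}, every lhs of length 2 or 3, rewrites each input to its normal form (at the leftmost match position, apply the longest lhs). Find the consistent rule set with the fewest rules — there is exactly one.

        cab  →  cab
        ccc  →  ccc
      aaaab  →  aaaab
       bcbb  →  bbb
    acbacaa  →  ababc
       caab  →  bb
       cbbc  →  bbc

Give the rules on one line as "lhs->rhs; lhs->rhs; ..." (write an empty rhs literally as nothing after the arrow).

  | cab
  | ccc
  | aaaab
  | bcbb => bbb

caa->bc; cb->b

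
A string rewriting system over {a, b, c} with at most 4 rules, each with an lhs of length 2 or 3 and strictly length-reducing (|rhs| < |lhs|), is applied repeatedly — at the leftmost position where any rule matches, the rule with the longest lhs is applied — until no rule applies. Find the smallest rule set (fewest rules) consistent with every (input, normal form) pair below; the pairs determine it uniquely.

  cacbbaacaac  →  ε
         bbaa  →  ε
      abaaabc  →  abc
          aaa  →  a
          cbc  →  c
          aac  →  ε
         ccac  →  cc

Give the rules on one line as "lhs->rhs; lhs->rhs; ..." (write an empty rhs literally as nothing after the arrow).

  | cacbbaacaac => cbbaacaac => baacaac => acaac => aac => ac => ε
  | bbaa => ba => ε
  | abaaabc => aaabc => aabc => abc
  | aaa => aa => a

aa->a; ac->; ba->; cb->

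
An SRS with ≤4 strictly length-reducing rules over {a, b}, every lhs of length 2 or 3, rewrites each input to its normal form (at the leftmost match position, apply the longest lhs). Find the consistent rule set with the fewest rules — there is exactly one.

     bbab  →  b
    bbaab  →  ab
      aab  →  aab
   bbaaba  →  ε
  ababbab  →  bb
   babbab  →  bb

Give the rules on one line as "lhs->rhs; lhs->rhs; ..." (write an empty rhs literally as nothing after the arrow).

aba->ba; ba->; bab->bb; bba->

  | bbab => b
  | bbaab => ab
  | aab
  | bbaaba => aba => ba => ε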